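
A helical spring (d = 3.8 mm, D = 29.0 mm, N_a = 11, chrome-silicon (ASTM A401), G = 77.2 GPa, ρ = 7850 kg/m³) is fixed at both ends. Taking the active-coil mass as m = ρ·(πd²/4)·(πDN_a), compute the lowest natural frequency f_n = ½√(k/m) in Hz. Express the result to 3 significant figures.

k = Gd⁴/(8D³N_a) = (77.2×10³)(3.8⁴)/(8·29.0³·11) = 7.5002 N/mm = 7500.2 N/m
Wire length L = πDN_a = π·29.0·11 = 1002.2 mm
m = ρ·(πd²/4)·L = 7850 × 11.341×10⁻⁶ m² × 1.0022 m = 0.089221 kg
f_n = ½√(k/m) = 0.5·√(7500.2/0.089221) = 0.5·√(84064) = 144.97 Hz

145 Hz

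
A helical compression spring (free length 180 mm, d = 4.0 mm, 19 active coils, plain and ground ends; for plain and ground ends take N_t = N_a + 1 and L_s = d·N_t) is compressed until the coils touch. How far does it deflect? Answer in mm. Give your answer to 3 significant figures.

100 mm

N_t = 20; L_s = 4.0·20 = 80 mm
δ_solid = L₀ − L_s = 180 − 80 = 100 mm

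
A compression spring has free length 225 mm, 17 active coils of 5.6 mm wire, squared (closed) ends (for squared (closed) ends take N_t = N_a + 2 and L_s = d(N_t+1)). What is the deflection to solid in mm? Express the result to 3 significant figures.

113 mm

N_t = 19; L_s = 5.6·20 = 112 mm
δ_solid = L₀ − L_s = 225 − 112 = 113 mm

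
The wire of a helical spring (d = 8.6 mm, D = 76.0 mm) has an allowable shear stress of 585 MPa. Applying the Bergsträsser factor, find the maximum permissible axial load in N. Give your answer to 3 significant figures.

1670 N

C = D/d = 76.0/8.6 = 8.8372
K_B = (4C+2)/(4C−3) = 37.349/32.349 = 1.1546
τ_max = K·8FD/(πd³) → F_max = τ_allow·πd³/(8DK)
F_max = 585·π·8.6³/(8·76.0·1.1546) = 1.169e+06/701.98 = 1665.2 N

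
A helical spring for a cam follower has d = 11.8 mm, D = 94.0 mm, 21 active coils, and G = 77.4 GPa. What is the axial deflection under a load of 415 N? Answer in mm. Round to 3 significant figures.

k = Gd⁴/(8D³N_a) = (77.4×10³)(11.8⁴)/(8·94.0³·21) = 10.754 N/mm
δ = F/k = 415 / 10.754 = 38.59 mm

38.6 mm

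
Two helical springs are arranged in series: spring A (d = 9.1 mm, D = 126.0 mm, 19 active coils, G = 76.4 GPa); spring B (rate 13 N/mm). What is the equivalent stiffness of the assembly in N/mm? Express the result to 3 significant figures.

k_A = Gd⁴/(8D³N_a) = (76.4×10³)(9.1⁴)/(8·126.0³·19) = 1.7231 N/mm
Series: 1/k_eq = 1/1.7231 + 1/13 = 0.65728; k_eq = 1.5214 N/mm

1.52 N/mm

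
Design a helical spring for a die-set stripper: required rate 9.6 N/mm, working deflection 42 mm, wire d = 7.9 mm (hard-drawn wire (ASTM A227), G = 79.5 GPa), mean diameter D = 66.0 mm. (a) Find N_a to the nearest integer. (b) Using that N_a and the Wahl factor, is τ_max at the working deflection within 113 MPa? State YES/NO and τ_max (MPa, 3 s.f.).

N_a = Gd⁴/(8D³k) = (79.5×10³)(7.9⁴)/(8·66.0³·9.6) = 14.02 → N_a = 14
Actual rate k = Gd⁴/(8D³·14) = 9.6167 N/mm
Working load F = kδ = 9.6167·42 = 403.9 N
C = 66.0/7.9 = 8.3544; K_W = (4C−1)/(4C−4)+0.615/C = 1.1756
τ_max = K_W·8FD/(πd³) = 1.1756·137.68 = 161.86 MPa
τ_max > 113 MPa → exceeds allowable

(a) 14 coils; (b) NO, τ_max = 162 MPa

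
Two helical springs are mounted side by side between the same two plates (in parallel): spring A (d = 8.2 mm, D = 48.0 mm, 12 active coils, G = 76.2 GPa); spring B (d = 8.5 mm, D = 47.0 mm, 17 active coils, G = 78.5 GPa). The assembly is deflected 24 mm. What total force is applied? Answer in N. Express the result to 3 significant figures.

k_A = Gd⁴/(8D³N_a) = (76.2×10³)(8.2⁴)/(8·48.0³·12) = 32.45 N/mm
k_B = Gd⁴/(8D³N_a) = (78.5×10³)(8.5⁴)/(8·47.0³·17) = 29.021 N/mm
Parallel: k_eq = 32.45 + 29.021 = 61.471 N/mm
F = k_eq·δ = 61.471·24 = 1475.3 N

1480 N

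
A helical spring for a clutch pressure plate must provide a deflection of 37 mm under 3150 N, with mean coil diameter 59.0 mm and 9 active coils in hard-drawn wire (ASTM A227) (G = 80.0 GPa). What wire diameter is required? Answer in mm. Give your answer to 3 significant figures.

11.2 mm

Required rate k = F/δ = 3150/37 = 85.135 N/mm
d = (8D³N_a·k / G)^(1/4) = (8·59.0³·9·85.135 / (80.0×10³))^0.25
  = (15736)^0.25 = 11.2002 mm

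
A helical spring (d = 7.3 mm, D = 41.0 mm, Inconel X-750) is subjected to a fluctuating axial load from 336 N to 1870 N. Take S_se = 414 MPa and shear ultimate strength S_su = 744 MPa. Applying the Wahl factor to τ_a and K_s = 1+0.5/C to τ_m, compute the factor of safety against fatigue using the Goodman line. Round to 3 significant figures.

0.938

C = D/d = 41.0/7.3 = 5.6164; K_W = (4C−1)/(4C−4)+0.615/C = 1.2720; K_s = 1+0.5/C = 1.0890
F_a = (F_max−F_min)/2 = 767 N; F_m = (F_max+F_min)/2 = 1103 N
τ_a = K_W·8F_aD/(πd³) = 1.2720 × 205.85 = 261.83 MPa
τ_m = K_s·8F_mD/(πd³) = 1.0890 × 296.03 = 322.38 MPa
Goodman: 1/n_f = τ_a/S_se + τ_m/S_su = 261.83/414 + 322.38/744 = 0.63245 + 0.43331 = 1.0658
n_f = 1/1.0658 = 0.9383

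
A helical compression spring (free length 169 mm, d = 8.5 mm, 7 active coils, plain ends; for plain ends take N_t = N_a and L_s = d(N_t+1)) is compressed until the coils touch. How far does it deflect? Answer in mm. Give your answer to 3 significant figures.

101 mm

N_t = 7; L_s = 8.5·8 = 68 mm
δ_solid = L₀ − L_s = 169 − 68 = 101 mm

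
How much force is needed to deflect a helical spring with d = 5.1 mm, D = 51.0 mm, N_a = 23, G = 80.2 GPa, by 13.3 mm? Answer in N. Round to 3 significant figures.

k = Gd⁴/(8D³N_a) = (80.2×10³)(5.1⁴)/(8·51.0³·23) = 2.2229 N/mm
F = k·δ = 2.2229 × 13.3 = 29.565 N

29.6 N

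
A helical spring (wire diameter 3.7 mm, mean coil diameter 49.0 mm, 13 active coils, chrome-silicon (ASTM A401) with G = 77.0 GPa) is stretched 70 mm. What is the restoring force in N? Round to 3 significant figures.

k = Gd⁴/(8D³N_a) = (77.0×10³)(3.7⁴)/(8·49.0³·13) = 1.1794 N/mm
F = k·δ = 1.1794 × 70 = 82.561 N

82.6 N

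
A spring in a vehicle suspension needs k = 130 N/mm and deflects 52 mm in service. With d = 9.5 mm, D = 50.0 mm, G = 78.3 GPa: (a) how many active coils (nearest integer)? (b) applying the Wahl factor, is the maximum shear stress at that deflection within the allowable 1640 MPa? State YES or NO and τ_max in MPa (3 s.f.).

(a) 5 coils; (b) YES, τ_max = 1270 MPa

N_a = Gd⁴/(8D³k) = (78.3×10³)(9.5⁴)/(8·50.0³·130) = 4.906 → N_a = 5
Actual rate k = Gd⁴/(8D³·5) = 127.55 N/mm
Working load F = kδ = 127.55·52 = 6632.7 N
C = 50.0/9.5 = 5.2632; K_W = (4C−1)/(4C−4)+0.615/C = 1.2928
τ_max = K_W·8FD/(πd³) = 1.2928·984.98 = 1273.4 MPa
τ_max ≤ 1640 MPa → acceptable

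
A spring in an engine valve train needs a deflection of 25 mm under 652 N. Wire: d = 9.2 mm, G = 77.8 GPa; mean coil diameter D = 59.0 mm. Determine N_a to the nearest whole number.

13

Required rate k = F/δ = 652/25 = 26.08 N/mm
N_a = Gd⁴/(8D³k) = (77.8×10³ × 9.2⁴)/(8 × 59.0³ × 26.08)
    = 5.57354e+08 / 4.28503e+07 = 13.01 → 13 coils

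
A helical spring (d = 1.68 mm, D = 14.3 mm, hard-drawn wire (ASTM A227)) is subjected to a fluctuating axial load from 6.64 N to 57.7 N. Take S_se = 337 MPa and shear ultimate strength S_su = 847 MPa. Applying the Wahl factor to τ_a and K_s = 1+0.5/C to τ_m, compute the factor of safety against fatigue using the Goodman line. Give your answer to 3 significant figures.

C = D/d = 14.3/1.68 = 8.5119; K_W = (4C−1)/(4C−4)+0.615/C = 1.1721; K_s = 1+0.5/C = 1.0587
F_a = (F_max−F_min)/2 = 25.53 N; F_m = (F_max+F_min)/2 = 32.17 N
τ_a = K_W·8F_aD/(πd³) = 1.1721 × 196.06 = 229.81 MPa
τ_m = K_s·8F_mD/(πd³) = 1.0587 × 247.06 = 261.57 MPa
Goodman: 1/n_f = τ_a/S_se + τ_m/S_su = 229.81/337 + 261.57/847 = 0.68192 + 0.30882 = 0.99074
n_f = 1/0.99074 = 1.009

1.01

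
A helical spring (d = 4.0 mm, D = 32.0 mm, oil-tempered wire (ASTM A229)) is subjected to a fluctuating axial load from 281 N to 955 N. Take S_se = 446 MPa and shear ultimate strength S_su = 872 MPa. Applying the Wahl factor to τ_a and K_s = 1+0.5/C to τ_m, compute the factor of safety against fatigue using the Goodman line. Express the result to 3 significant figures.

C = D/d = 32.0/4.0 = 8.0000; K_W = (4C−1)/(4C−4)+0.615/C = 1.1840; K_s = 1+0.5/C = 1.0625
F_a = (F_max−F_min)/2 = 337 N; F_m = (F_max+F_min)/2 = 618 N
τ_a = K_W·8F_aD/(πd³) = 1.1840 × 429.08 = 508.04 MPa
τ_m = K_s·8F_mD/(πd³) = 1.0625 × 786.86 = 836.04 MPa
Goodman: 1/n_f = τ_a/S_se + τ_m/S_su = 508.04/446 + 836.04/872 = 1.13910 + 0.95876 = 2.0979
n_f = 1/2.0979 = 0.4767

0.477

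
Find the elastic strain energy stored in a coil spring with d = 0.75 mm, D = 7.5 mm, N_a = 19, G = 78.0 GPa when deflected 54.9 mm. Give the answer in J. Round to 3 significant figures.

k = Gd⁴/(8D³N_a) = (78.0×10³)(0.75⁴)/(8·7.5³·19) = 0.38487 N/mm
U = ½kδ² = 0.5 × 0.38487 × 54.9² = 580 N·mm = 0.58 J

0.580 J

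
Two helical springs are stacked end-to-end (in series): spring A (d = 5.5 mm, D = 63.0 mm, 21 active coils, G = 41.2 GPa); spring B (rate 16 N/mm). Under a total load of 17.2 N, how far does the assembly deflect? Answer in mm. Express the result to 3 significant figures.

k_A = Gd⁴/(8D³N_a) = (41.2×10³)(5.5⁴)/(8·63.0³·21) = 0.89746 N/mm
Series: 1/k_eq = 1/0.89746 + 1/16 = 1.1768; k_eq = 0.8498 N/mm
δ = F/k_eq = 17.2/0.8498 = 20.24 mm

20.2 mm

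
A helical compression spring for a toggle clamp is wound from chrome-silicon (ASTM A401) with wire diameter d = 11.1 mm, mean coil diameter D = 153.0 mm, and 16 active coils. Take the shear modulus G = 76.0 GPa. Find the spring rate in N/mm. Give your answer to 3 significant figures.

2.52 N/mm

k = Gd⁴/(8D³N_a) = (76.0×10³ × 11.1⁴) / (8 × 153.0³ × 16)
  = 1.15373e+09 / 4.58442e+08 = 2.5166 N/mm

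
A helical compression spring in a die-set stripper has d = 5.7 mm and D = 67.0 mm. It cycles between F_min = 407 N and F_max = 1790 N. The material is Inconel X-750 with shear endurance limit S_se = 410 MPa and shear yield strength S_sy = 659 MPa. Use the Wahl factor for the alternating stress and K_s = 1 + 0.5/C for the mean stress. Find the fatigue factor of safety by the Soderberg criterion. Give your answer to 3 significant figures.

C = D/d = 67.0/5.7 = 11.7544; K_W = (4C−1)/(4C−4)+0.615/C = 1.1221; K_s = 1+0.5/C = 1.0425
F_a = (F_max−F_min)/2 = 691.5 N; F_m = (F_max+F_min)/2 = 1098.5 N
τ_a = K_W·8F_aD/(πd³) = 1.1221 × 637.06 = 714.82 MPa
τ_m = K_s·8F_mD/(πd³) = 1.0425 × 1012 = 1055.1 MPa
Soderberg: 1/n_f = τ_a/S_se + τ_m/S_sy = 714.82/410 + 1055.1/659 = 1.74347 + 1.60102 = 3.3445
n_f = 1/3.3445 = 0.299

0.299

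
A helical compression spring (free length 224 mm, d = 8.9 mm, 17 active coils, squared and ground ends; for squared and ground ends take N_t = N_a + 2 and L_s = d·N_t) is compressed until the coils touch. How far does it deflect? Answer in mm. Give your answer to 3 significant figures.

54.9 mm

N_t = 19; L_s = 8.9·19 = 169.1 mm
δ_solid = L₀ − L_s = 224 − 169.1 = 54.9 mm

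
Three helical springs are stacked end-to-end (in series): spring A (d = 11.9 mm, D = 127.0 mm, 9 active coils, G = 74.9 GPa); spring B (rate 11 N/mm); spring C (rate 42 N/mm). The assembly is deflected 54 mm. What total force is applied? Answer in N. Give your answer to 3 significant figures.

k_A = Gd⁴/(8D³N_a) = (74.9×10³)(11.9⁴)/(8·127.0³·9) = 10.184 N/mm
Series: 1/k_eq = 1/10.184 + 1/11 + 1/42 = 0.21291; k_eq = 4.6968 N/mm
F = k_eq·δ = 4.6968·54 = 253.63 N

254 N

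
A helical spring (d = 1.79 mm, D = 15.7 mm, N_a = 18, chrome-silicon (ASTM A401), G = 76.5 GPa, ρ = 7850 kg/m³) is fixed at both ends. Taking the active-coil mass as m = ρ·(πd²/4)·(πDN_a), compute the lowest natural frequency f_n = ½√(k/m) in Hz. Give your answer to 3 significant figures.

142 Hz

k = Gd⁴/(8D³N_a) = (76.5×10³)(1.79⁴)/(8·15.7³·18) = 1.4093 N/mm = 1409.3 N/m
Wire length L = πDN_a = π·15.7·18 = 887.81 mm
m = ρ·(πd²/4)·L = 7850 × 2.5165×10⁻⁶ m² × 0.88781 m = 0.017538 kg
f_n = ½√(k/m) = 0.5·√(1409.3/0.017538) = 0.5·√(80357) = 141.74 Hz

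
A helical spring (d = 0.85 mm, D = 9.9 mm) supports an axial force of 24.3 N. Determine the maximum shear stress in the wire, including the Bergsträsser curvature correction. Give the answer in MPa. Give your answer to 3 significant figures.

1110 MPa

Spring index C = D/d = 9.9/0.85 = 11.6471
K_B = (4C+2)/(4C−3) = 48.588/43.588 = 1.1147
τ₀ = 8FD/(πd³) = 8·24.3·9.9/(π·0.85³) = 1924.56/1.9293 = 997.53 MPa
τ_max = K·τ₀ = 1.1147 × 997.53 = 1112 MPa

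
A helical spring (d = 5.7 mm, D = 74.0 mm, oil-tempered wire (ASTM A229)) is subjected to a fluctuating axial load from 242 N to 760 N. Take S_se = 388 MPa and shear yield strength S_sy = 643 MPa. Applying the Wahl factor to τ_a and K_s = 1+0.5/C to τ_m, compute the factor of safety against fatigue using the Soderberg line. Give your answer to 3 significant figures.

0.634

C = D/d = 74.0/5.7 = 12.9825; K_W = (4C−1)/(4C−4)+0.615/C = 1.1100; K_s = 1+0.5/C = 1.0385
F_a = (F_max−F_min)/2 = 259 N; F_m = (F_max+F_min)/2 = 501 N
τ_a = K_W·8F_aD/(πd³) = 1.1100 × 263.54 = 292.52 MPa
τ_m = K_s·8F_mD/(πd³) = 1.0385 × 509.78 = 529.42 MPa
Soderberg: 1/n_f = τ_a/S_se + τ_m/S_sy = 292.52/388 + 529.42/643 = 0.75392 + 0.82335 = 1.5773
n_f = 1/1.5773 = 0.634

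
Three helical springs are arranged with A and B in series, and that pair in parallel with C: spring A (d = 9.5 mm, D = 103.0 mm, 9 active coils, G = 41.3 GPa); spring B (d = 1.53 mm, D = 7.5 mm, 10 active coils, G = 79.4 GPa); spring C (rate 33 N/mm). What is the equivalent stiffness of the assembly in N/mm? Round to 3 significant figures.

36.2 N/mm

k_A = Gd⁴/(8D³N_a) = (41.3×10³)(9.5⁴)/(8·103.0³·9) = 4.2756 N/mm
k_B = Gd⁴/(8D³N_a) = (79.4×10³)(1.53⁴)/(8·7.5³·10) = 12.892 N/mm
Springs A,B series: k_AB = 1/(1/4.2756+1/12.892) = 3.2108 N/mm; parallel with C: k_eq = 3.2108+33 = 36.211 N/mm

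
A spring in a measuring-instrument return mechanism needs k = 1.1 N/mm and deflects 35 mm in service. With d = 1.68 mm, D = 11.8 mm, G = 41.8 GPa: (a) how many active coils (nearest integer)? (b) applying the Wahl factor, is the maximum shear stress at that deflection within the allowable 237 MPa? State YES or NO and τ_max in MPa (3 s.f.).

(a) 23 coils; (b) NO, τ_max = 296 MPa

N_a = Gd⁴/(8D³k) = (41.8×10³)(1.68⁴)/(8·11.8³·1.1) = 23.03 → N_a = 23
Actual rate k = Gd⁴/(8D³·23) = 1.1014 N/mm
Working load F = kδ = 1.1014·35 = 38.549 N
C = 11.8/1.68 = 7.0238; K_W = (4C−1)/(4C−4)+0.615/C = 1.2121
τ_max = K_W·8FD/(πd³) = 1.2121·244.29 = 296.1 MPa
τ_max > 237 MPa → exceeds allowable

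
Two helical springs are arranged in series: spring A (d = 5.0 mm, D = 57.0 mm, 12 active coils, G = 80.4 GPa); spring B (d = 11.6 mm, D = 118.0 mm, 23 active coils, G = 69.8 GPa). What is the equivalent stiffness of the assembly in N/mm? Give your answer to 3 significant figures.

1.69 N/mm

k_A = Gd⁴/(8D³N_a) = (80.4×10³)(5.0⁴)/(8·57.0³·12) = 2.8264 N/mm
k_B = Gd⁴/(8D³N_a) = (69.8×10³)(11.6⁴)/(8·118.0³·23) = 4.1805 N/mm
Series: 1/k_eq = 1/2.8264 + 1/4.1805 = 0.59301; k_eq = 1.6863 N/mm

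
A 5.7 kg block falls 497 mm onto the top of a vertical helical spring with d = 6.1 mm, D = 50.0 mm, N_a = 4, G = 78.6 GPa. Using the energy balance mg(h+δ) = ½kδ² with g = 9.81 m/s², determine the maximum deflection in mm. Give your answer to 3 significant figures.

k = Gd⁴/(8D³N_a) = (78.6×10³)(6.1⁴)/(8·50.0³·4) = 27.207 N/mm
W = mg = 5.7 × 9.81 = 55.917 N
½kδ² − Wδ − Wh = 0 → δ = (W + √(W² + 2kWh))/k
δ = (55.917 + √(3126.7 + 1.51221e+06))/27.207 = (55.917 + 1231)/27.207 = 47.3 mm

47.3 mm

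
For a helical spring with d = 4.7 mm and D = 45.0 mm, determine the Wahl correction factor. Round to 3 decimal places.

1.152

C = D/d = 45.0/4.7 = 9.5745
K_W = (4C−1)/(4C−4) + 0.615/C = 37.298/34.298 + 0.0642 = 1.1517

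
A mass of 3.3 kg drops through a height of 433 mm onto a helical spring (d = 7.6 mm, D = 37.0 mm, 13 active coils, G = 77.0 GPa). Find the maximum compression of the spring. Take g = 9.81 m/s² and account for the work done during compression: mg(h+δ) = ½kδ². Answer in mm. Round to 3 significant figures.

24.7 mm

k = Gd⁴/(8D³N_a) = (77.0×10³)(7.6⁴)/(8·37.0³·13) = 48.765 N/mm
W = mg = 3.3 × 9.81 = 32.373 N
½kδ² − Wδ − Wh = 0 → δ = (W + √(W² + 2kWh))/k
δ = (32.373 + √(1048 + 1.36712e+06))/48.765 = (32.373 + 1169.7)/48.765 = 24.65 mm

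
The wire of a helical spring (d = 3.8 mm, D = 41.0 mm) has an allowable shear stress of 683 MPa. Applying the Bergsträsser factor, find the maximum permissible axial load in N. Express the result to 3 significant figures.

319 N

C = D/d = 41.0/3.8 = 10.7895
K_B = (4C+2)/(4C−3) = 45.158/40.158 = 1.1245
τ_max = K·8FD/(πd³) → F_max = τ_allow·πd³/(8DK)
F_max = 683·π·3.8³/(8·41.0·1.1245) = 1.1774e+05/368.84 = 319.22 N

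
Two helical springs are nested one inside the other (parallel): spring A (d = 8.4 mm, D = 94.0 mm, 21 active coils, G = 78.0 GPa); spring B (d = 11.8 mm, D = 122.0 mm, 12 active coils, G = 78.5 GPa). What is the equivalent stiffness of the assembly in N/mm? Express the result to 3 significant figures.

k_A = Gd⁴/(8D³N_a) = (78.0×10³)(8.4⁴)/(8·94.0³·21) = 2.783 N/mm
k_B = Gd⁴/(8D³N_a) = (78.5×10³)(11.8⁴)/(8·122.0³·12) = 8.7307 N/mm
Parallel: k_eq = 2.783 + 8.7307 = 11.514 N/mm

11.5 N/mm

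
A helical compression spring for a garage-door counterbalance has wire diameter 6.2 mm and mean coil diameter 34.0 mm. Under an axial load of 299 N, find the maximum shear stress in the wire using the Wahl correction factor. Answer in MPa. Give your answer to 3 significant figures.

139 MPa

Spring index C = D/d = 34.0/6.2 = 5.4839
K_W = (4C−1)/(4C−4) + 0.615/C = 20.935/17.935 + 0.1121 = 1.2794
τ₀ = 8FD/(πd³) = 8·299·34.0/(π·6.2³) = 81328/748.73 = 108.62 MPa
τ_max = K·τ₀ = 1.2794 × 108.62 = 138.97 MPa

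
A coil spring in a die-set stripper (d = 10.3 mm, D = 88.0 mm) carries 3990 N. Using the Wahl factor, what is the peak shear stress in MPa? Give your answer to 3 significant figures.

Spring index C = D/d = 88.0/10.3 = 8.5437
K_W = (4C−1)/(4C−4) + 0.615/C = 33.175/30.175 + 0.0720 = 1.1714
τ₀ = 8FD/(πd³) = 8·3990·88.0/(π·10.3³) = 2.80896e+06/3432.9 = 818.25 MPa
τ_max = K·τ₀ = 1.1714 × 818.25 = 958.5 MPa

958 MPa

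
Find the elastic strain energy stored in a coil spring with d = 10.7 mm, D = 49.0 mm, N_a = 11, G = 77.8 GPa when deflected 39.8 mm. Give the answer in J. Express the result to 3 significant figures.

78.0 J

k = Gd⁴/(8D³N_a) = (77.8×10³)(10.7⁴)/(8·49.0³·11) = 98.502 N/mm
U = ½kδ² = 0.5 × 98.502 × 39.8² = 78015 N·mm = 78.015 J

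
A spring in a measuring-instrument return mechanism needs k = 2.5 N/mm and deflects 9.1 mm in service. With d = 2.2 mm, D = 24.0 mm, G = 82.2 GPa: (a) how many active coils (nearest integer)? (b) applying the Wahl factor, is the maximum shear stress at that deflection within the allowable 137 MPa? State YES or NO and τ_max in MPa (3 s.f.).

(a) 7 coils; (b) NO, τ_max = 147 MPa

N_a = Gd⁴/(8D³k) = (82.2×10³)(2.2⁴)/(8·24.0³·2.5) = 6.965 → N_a = 7
Actual rate k = Gd⁴/(8D³·7) = 2.4874 N/mm
Working load F = kδ = 2.4874·9.1 = 22.635 N
C = 24.0/2.2 = 10.9091; K_W = (4C−1)/(4C−4)+0.615/C = 1.1321
τ_max = K_W·8FD/(πd³) = 1.1321·129.92 = 147.07 MPa
τ_max > 137 MPa → exceeds allowable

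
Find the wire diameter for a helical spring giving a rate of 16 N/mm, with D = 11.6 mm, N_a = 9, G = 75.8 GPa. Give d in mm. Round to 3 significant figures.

2.21 mm

d = (8D³N_a·k / G)^(1/4) = (8·11.6³·9·16 / (75.8×10³))^0.25
  = (23.722)^0.25 = 2.2069 mm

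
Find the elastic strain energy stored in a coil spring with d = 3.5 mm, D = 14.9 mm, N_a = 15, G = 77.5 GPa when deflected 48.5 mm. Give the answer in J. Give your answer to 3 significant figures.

k = Gd⁴/(8D³N_a) = (77.5×10³)(3.5⁴)/(8·14.9³·15) = 29.298 N/mm
U = ½kδ² = 0.5 × 29.298 × 48.5² = 34458 N·mm = 34.458 J

34.5 J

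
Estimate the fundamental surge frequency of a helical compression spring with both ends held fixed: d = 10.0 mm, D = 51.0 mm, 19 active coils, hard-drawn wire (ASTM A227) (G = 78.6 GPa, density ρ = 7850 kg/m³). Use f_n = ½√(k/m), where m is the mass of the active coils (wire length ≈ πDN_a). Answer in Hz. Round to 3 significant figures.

72.1 Hz

k = Gd⁴/(8D³N_a) = (78.6×10³)(10.0⁴)/(8·51.0³·19) = 38.982 N/mm = 38982 N/m
Wire length L = πDN_a = π·51.0·19 = 3044.2 mm
m = ρ·(πd²/4)·L = 7850 × 78.54×10⁻⁶ m² × 3.0442 m = 1.8769 kg
f_n = ½√(k/m) = 0.5·√(38982/1.8769) = 0.5·√(20770) = 72.059 Hz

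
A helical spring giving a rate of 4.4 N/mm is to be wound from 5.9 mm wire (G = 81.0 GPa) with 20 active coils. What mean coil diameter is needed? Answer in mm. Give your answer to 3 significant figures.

51.9 mm

D = (Gd⁴/(8N_a·k))^(1/3) = (81.0×10³·5.9⁴/(8·20·4.4))^(1/3)
  = (139419)^(1/3) = 51.8529 mm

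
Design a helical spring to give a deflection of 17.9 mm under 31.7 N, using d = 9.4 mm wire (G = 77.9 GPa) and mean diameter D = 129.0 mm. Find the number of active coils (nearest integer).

Required rate k = F/δ = 31.7/17.9 = 1.7709 N/mm
N_a = Gd⁴/(8D³k) = (77.9×10³ × 9.4⁴)/(8 × 129.0³ × 1.7709)
    = 6.08203e+08 / 3.04134e+07 = 20 → 20 coils

20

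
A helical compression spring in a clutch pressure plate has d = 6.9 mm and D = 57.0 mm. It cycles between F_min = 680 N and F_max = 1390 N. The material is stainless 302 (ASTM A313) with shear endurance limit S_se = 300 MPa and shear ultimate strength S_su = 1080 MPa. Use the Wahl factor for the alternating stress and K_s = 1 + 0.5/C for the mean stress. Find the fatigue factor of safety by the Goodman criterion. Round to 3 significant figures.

0.939

C = D/d = 57.0/6.9 = 8.2609; K_W = (4C−1)/(4C−4)+0.615/C = 1.1777; K_s = 1+0.5/C = 1.0605
F_a = (F_max−F_min)/2 = 355 N; F_m = (F_max+F_min)/2 = 1035 N
τ_a = K_W·8F_aD/(πd³) = 1.1777 × 156.85 = 184.73 MPa
τ_m = K_s·8F_mD/(πd³) = 1.0605 × 457.31 = 484.99 MPa
Goodman: 1/n_f = τ_a/S_se + τ_m/S_su = 184.73/300 + 484.99/1080 = 0.61578 + 0.44906 = 1.0648
n_f = 1/1.0648 = 0.9391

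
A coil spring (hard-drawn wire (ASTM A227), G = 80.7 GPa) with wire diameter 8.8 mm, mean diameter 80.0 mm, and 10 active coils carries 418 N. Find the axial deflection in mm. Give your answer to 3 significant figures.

35.4 mm

k = Gd⁴/(8D³N_a) = (80.7×10³)(8.8⁴)/(8·80.0³·10) = 11.815 N/mm
δ = F/k = 418 / 11.815 = 35.378 mm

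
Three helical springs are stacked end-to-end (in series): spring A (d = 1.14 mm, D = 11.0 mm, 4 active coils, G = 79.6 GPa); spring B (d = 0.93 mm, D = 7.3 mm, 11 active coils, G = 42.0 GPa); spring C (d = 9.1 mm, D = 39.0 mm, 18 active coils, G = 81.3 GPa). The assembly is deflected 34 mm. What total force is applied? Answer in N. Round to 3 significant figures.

23.9 N

k_A = Gd⁴/(8D³N_a) = (79.6×10³)(1.14⁴)/(8·11.0³·4) = 3.1565 N/mm
k_B = Gd⁴/(8D³N_a) = (42.0×10³)(0.93⁴)/(8·7.3³·11) = 0.91776 N/mm
k_C = Gd⁴/(8D³N_a) = (81.3×10³)(9.1⁴)/(8·39.0³·18) = 65.268 N/mm
Series: 1/k_eq = 1/3.1565 + 1/0.91776 + 1/65.268 = 1.4217; k_eq = 0.70337 N/mm
F = k_eq·δ = 0.70337·34 = 23.914 N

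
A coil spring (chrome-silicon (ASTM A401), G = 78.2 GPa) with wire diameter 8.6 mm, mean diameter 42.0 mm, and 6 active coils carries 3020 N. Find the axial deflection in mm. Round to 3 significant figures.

k = Gd⁴/(8D³N_a) = (78.2×10³)(8.6⁴)/(8·42.0³·6) = 120.28 N/mm
δ = F/k = 3020 / 120.28 = 25.107 mm

25.1 mm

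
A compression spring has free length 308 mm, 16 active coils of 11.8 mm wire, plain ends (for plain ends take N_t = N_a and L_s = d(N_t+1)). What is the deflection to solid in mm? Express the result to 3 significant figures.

N_t = 16; L_s = 11.8·17 = 200.6 mm
δ_solid = L₀ − L_s = 308 − 200.6 = 107.4 mm

107 mm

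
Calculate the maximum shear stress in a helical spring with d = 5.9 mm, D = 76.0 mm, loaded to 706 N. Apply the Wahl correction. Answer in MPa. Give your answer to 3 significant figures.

Spring index C = D/d = 76.0/5.9 = 12.8814
K_W = (4C−1)/(4C−4) + 0.615/C = 50.525/47.525 + 0.0477 = 1.1109
τ₀ = 8FD/(πd³) = 8·706·76.0/(π·5.9³) = 429248/645.22 = 665.28 MPa
τ_max = K·τ₀ = 1.1109 × 665.28 = 739.03 MPa

739 MPa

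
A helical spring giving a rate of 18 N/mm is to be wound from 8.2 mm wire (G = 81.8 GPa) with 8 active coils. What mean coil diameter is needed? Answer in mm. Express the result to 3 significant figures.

D = (Gd⁴/(8N_a·k))^(1/3) = (81.8×10³·8.2⁴/(8·8·18))^(1/3)
  = (321038)^(1/3) = 68.4729 mm

68.5 mm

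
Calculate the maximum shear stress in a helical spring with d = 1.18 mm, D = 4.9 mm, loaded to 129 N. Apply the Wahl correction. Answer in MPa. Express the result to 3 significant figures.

Spring index C = D/d = 4.9/1.18 = 4.1525
K_W = (4C−1)/(4C−4) + 0.615/C = 15.610/12.610 + 0.1481 = 1.3860
τ₀ = 8FD/(πd³) = 8·129·4.9/(π·1.18³) = 5056.8/5.1617 = 979.67 MPa
τ_max = K·τ₀ = 1.3860 × 979.67 = 1357.8 MPa

1360 MPa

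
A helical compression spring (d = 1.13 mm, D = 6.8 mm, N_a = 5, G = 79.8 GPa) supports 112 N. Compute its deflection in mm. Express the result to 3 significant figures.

10.8 mm

k = Gd⁴/(8D³N_a) = (79.8×10³)(1.13⁴)/(8·6.8³·5) = 10.345 N/mm
δ = F/k = 112 / 10.345 = 10.827 mm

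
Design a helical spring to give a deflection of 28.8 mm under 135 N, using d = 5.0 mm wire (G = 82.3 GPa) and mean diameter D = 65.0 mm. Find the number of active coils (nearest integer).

5

Required rate k = F/δ = 135/28.8 = 4.6875 N/mm
N_a = Gd⁴/(8D³k) = (82.3×10³ × 5.0⁴)/(8 × 65.0³ × 4.6875)
    = 5.14375e+07 / 1.02984e+07 = 4.995 → 5 coils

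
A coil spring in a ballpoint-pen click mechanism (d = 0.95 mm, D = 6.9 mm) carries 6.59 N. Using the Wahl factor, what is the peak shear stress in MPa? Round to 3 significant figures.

Spring index C = D/d = 6.9/0.95 = 7.2632
K_W = (4C−1)/(4C−4) + 0.615/C = 28.053/25.053 + 0.0847 = 1.2044
τ₀ = 8FD/(πd³) = 8·6.59·6.9/(π·0.95³) = 363.768/2.6935 = 135.05 MPa
τ_max = K·τ₀ = 1.2044 × 135.05 = 162.66 MPa

163 MPa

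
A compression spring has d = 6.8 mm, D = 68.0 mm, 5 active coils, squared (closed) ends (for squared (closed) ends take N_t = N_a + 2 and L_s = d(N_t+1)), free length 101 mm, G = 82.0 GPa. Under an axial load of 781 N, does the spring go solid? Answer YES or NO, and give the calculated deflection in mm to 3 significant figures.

k = Gd⁴/(8D³N_a) = (82.0×10³)(6.8⁴)/(8·68.0³·5) = 13.94 N/mm
N_t = 7; L_s = 6.8·8 = 54.4 mm; δ_solid = L₀ − L_s = 101 − 54.4 = 46.6 mm
δ = F/k = 781/13.94 = 56.026 mm
δ ≥ δ_solid → spring goes solid

YES, δ = 56.0 mm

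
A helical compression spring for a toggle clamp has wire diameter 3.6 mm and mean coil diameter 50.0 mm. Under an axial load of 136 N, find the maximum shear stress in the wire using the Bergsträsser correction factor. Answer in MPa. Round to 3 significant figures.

Spring index C = D/d = 50.0/3.6 = 13.8889
K_B = (4C+2)/(4C−3) = 57.556/52.556 = 1.0951
τ₀ = 8FD/(πd³) = 8·136·50.0/(π·3.6³) = 54400/146.57 = 371.14 MPa
τ_max = K·τ₀ = 1.0951 × 371.14 = 406.45 MPa

406 MPa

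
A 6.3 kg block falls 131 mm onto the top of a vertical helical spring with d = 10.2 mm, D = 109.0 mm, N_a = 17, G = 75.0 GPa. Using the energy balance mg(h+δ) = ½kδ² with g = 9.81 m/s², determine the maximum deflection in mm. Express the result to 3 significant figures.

k = Gd⁴/(8D³N_a) = (75.0×10³)(10.2⁴)/(8·109.0³·17) = 4.6094 N/mm
W = mg = 6.3 × 9.81 = 61.803 N
½kδ² − Wδ − Wh = 0 → δ = (W + √(W² + 2kWh))/k
δ = (61.803 + √(3819.6 + 74637))/4.6094 = (61.803 + 280.1)/4.6094 = 74.176 mm

74.2 mm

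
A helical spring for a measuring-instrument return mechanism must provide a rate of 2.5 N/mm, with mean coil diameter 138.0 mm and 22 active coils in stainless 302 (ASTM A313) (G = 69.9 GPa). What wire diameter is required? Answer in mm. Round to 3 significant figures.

11.3 mm

d = (8D³N_a·k / G)^(1/4) = (8·138.0³·22·2.5 / (69.9×10³))^0.25
  = (16543)^0.25 = 11.3410 mm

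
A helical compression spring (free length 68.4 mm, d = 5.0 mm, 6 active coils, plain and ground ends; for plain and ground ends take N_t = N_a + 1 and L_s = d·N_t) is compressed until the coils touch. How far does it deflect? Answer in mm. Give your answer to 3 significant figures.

N_t = 7; L_s = 5.0·7 = 35 mm
δ_solid = L₀ − L_s = 68.4 − 35 = 33.4 mm

33.4 mm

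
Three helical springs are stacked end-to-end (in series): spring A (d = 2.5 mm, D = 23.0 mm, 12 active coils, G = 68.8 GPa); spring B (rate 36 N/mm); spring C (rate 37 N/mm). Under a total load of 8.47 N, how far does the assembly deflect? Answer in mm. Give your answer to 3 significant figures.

4.15 mm

k_A = Gd⁴/(8D³N_a) = (68.8×10³)(2.5⁴)/(8·23.0³·12) = 2.3009 N/mm
Series: 1/k_eq = 1/2.3009 + 1/36 + 1/37 = 0.48942; k_eq = 2.0432 N/mm
δ = F/k_eq = 8.47/2.0432 = 4.1454 mm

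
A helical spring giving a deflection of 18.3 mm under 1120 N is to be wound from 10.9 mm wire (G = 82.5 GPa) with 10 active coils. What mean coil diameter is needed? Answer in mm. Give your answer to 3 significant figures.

Required rate k = F/δ = 1120/18.3 = 61.202 N/mm
D = (Gd⁴/(8N_a·k))^(1/3) = (82.5×10³·10.9⁴/(8·10·61.202))^(1/3)
  = (237850)^(1/3) = 61.9585 mm

62.0 mm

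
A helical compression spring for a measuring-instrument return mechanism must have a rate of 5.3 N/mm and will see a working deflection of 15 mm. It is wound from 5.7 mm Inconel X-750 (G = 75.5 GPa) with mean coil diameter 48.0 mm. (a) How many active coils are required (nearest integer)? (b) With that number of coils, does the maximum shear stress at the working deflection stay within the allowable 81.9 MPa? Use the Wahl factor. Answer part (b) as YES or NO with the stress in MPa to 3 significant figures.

N_a = Gd⁴/(8D³k) = (75.5×10³)(5.7⁴)/(8·48.0³·5.3) = 17 → N_a = 17
Actual rate k = Gd⁴/(8D³·17) = 5.2989 N/mm
Working load F = kδ = 5.2989·15 = 79.483 N
C = 48.0/5.7 = 8.4211; K_W = (4C−1)/(4C−4)+0.615/C = 1.1741
τ_max = K_W·8FD/(πd³) = 1.1741·52.46 = 61.594 MPa
τ_max ≤ 81.9 MPa → acceptable

(a) 17 coils; (b) YES, τ_max = 61.6 MPa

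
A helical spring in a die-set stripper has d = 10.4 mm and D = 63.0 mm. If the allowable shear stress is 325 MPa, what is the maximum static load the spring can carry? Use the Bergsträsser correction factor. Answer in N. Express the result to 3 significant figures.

1840 N

C = D/d = 63.0/10.4 = 6.0577
K_B = (4C+2)/(4C−3) = 26.231/21.231 = 1.2355
τ_max = K·8FD/(πd³) → F_max = τ_allow·πd³/(8DK)
F_max = 325·π·10.4³/(8·63.0·1.2355) = 1.1485e+06/622.7 = 1844.4 N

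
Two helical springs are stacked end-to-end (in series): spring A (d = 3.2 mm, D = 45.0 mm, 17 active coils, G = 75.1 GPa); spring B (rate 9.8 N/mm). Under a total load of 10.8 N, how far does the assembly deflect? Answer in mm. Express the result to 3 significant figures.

18.1 mm

k_A = Gd⁴/(8D³N_a) = (75.1×10³)(3.2⁴)/(8·45.0³·17) = 0.63542 N/mm
Series: 1/k_eq = 1/0.63542 + 1/9.8 = 1.6758; k_eq = 0.59673 N/mm
δ = F/k_eq = 10.8/0.59673 = 18.099 mm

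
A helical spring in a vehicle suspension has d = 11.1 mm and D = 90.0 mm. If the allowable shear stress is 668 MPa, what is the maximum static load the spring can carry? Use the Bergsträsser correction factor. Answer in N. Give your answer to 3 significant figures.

C = D/d = 90.0/11.1 = 8.1081
K_B = (4C+2)/(4C−3) = 34.432/29.432 = 1.1699
τ_max = K·8FD/(πd³) → F_max = τ_allow·πd³/(8DK)
F_max = 668·π·11.1³/(8·90.0·1.1699) = 2.8701e+06/842.31 = 3407.4 N

3410 N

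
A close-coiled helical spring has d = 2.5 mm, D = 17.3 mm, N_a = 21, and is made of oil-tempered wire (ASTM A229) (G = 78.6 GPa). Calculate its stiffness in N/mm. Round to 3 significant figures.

3.53 N/mm

k = Gd⁴/(8D³N_a) = (78.6×10³ × 2.5⁴) / (8 × 17.3³ × 21)
  = 3.07031e+06 / 869856 = 3.5297 N/mm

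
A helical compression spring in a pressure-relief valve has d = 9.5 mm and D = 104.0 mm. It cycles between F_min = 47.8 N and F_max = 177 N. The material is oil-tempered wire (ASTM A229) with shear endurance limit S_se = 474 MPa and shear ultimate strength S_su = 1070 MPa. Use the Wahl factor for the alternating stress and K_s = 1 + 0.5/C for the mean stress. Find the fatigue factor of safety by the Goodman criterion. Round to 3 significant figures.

C = D/d = 104.0/9.5 = 10.9474; K_W = (4C−1)/(4C−4)+0.615/C = 1.1316; K_s = 1+0.5/C = 1.0457
F_a = (F_max−F_min)/2 = 64.6 N; F_m = (F_max+F_min)/2 = 112.4 N
τ_a = K_W·8F_aD/(πd³) = 1.1316 × 19.954 = 22.58 MPa
τ_m = K_s·8F_mD/(πd³) = 1.0457 × 34.719 = 36.305 MPa
Goodman: 1/n_f = τ_a/S_se + τ_m/S_su = 22.58/474 + 36.305/1070 = 0.04764 + 0.03393 = 0.081566
n_f = 1/0.081566 = 12.26

12.3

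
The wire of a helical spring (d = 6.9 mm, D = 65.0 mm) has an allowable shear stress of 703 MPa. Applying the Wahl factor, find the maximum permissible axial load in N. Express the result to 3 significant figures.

1210 N

C = D/d = 65.0/6.9 = 9.4203
K_W = (4C−1)/(4C−4) + 0.615/C = 36.681/33.681 + 0.0653 = 1.1544
τ_max = K·8FD/(πd³) → F_max = τ_allow·πd³/(8DK)
F_max = 703·π·6.9³/(8·65.0·1.1544) = 7.2553e+05/600.26 = 1208.7 N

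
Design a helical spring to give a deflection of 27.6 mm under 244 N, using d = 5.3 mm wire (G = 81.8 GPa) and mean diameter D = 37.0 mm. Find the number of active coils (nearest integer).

Required rate k = F/δ = 244/27.6 = 8.8406 N/mm
N_a = Gd⁴/(8D³k) = (81.8×10³ × 5.3⁴)/(8 × 37.0³ × 8.8406)
    = 6.45441e+07 / 3.58242e+06 = 18.02 → 18 coils

18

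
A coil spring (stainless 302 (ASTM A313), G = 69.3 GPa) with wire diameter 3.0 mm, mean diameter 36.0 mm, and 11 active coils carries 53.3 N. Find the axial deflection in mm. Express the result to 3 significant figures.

39.0 mm

k = Gd⁴/(8D³N_a) = (69.3×10³)(3.0⁴)/(8·36.0³·11) = 1.3672 N/mm
δ = F/k = 53.3 / 1.3672 = 38.985 mm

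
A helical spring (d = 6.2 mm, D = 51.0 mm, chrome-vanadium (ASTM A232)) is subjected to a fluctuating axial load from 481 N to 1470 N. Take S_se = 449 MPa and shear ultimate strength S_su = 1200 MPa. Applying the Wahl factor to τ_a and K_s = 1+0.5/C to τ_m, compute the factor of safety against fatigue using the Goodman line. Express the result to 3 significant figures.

C = D/d = 51.0/6.2 = 8.2258; K_W = (4C−1)/(4C−4)+0.615/C = 1.1786; K_s = 1+0.5/C = 1.0608
F_a = (F_max−F_min)/2 = 494.5 N; F_m = (F_max+F_min)/2 = 975.5 N
τ_a = K_W·8F_aD/(πd³) = 1.1786 × 269.46 = 317.58 MPa
τ_m = K_s·8F_mD/(πd³) = 1.0608 × 531.57 = 563.88 MPa
Goodman: 1/n_f = τ_a/S_se + τ_m/S_su = 317.58/449 + 563.88/1200 = 0.70730 + 0.46990 = 1.1772
n_f = 1/1.1772 = 0.8495

0.849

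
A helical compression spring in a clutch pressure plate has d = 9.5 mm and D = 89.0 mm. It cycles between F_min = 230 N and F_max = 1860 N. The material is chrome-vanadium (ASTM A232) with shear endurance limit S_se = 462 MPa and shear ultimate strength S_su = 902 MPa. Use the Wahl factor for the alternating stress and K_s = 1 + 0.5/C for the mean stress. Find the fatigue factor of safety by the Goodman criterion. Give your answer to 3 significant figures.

C = D/d = 89.0/9.5 = 9.3684; K_W = (4C−1)/(4C−4)+0.615/C = 1.1553; K_s = 1+0.5/C = 1.0534
F_a = (F_max−F_min)/2 = 815 N; F_m = (F_max+F_min)/2 = 1045 N
τ_a = K_W·8F_aD/(πd³) = 1.1553 × 215.44 = 248.89 MPa
τ_m = K_s·8F_mD/(πd³) = 1.0534 × 276.23 = 290.98 MPa
Goodman: 1/n_f = τ_a/S_se + τ_m/S_su = 248.89/462 + 290.98/902 = 0.53871 + 0.32259 = 0.8613
n_f = 1/0.8613 = 1.161

1.16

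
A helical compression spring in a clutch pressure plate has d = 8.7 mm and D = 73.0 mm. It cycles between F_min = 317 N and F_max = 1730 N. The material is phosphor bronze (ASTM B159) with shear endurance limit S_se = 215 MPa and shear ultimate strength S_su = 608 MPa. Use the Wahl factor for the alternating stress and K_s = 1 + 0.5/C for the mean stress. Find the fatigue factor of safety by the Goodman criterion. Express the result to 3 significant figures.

C = D/d = 73.0/8.7 = 8.3908; K_W = (4C−1)/(4C−4)+0.615/C = 1.1748; K_s = 1+0.5/C = 1.0596
F_a = (F_max−F_min)/2 = 706.5 N; F_m = (F_max+F_min)/2 = 1023.5 N
τ_a = K_W·8F_aD/(πd³) = 1.1748 × 199.44 = 234.3 MPa
τ_m = K_s·8F_mD/(πd³) = 1.0596 × 288.93 = 306.15 MPa
Goodman: 1/n_f = τ_a/S_se + τ_m/S_su = 234.3/215 + 306.15/608 = 1.08976 + 0.50353 = 1.5933
n_f = 1/1.5933 = 0.6276

0.628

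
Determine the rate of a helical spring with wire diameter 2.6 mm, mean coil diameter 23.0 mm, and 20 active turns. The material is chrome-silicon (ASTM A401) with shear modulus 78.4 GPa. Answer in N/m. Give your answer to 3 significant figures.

1840 N/m

k = Gd⁴/(8D³N_a) = (78.4×10³ × 2.6⁴) / (8 × 23.0³ × 20)
  = 3.58269e+06 / 1.94672e+06 = 1.8404 N/mm = 1840.4 N/m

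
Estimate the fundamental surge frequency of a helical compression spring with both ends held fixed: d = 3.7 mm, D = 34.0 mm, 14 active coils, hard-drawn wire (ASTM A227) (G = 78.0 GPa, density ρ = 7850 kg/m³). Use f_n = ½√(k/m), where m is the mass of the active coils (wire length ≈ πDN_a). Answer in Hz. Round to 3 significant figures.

k = Gd⁴/(8D³N_a) = (78.0×10³)(3.7⁴)/(8·34.0³·14) = 3.3208 N/mm = 3320.8 N/m
Wire length L = πDN_a = π·34.0·14 = 1495.4 mm
m = ρ·(πd²/4)·L = 7850 × 10.752×10⁻⁶ m² × 1.4954 m = 0.12622 kg
f_n = ½√(k/m) = 0.5·√(3320.8/0.12622) = 0.5·√(26310) = 81.102 Hz

81.1 Hz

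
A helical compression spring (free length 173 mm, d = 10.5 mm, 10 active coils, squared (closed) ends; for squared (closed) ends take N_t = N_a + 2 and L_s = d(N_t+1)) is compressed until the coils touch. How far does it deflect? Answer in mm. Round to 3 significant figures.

N_t = 12; L_s = 10.5·13 = 136.5 mm
δ_solid = L₀ − L_s = 173 − 136.5 = 36.5 mm

36.5 mm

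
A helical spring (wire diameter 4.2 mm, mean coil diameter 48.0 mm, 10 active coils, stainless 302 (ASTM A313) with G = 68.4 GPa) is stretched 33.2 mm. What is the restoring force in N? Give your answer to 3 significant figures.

79.9 N

k = Gd⁴/(8D³N_a) = (68.4×10³)(4.2⁴)/(8·48.0³·10) = 2.4057 N/mm
F = k·δ = 2.4057 × 33.2 = 79.869 N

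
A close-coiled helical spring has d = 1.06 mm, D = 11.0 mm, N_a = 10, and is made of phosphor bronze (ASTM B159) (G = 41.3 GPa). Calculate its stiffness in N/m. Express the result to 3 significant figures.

k = Gd⁴/(8D³N_a) = (41.3×10³ × 1.06⁴) / (8 × 11.0³ × 10)
  = 52140.3 / 106480 = 0.48967 N/mm = 489.67 N/m

490 N/m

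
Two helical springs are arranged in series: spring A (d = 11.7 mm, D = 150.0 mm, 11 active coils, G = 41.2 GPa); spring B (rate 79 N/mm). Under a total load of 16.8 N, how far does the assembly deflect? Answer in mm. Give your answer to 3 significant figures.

k_A = Gd⁴/(8D³N_a) = (41.2×10³)(11.7⁴)/(8·150.0³·11) = 2.5995 N/mm
Series: 1/k_eq = 1/2.5995 + 1/79 = 0.39735; k_eq = 2.5167 N/mm
δ = F/k_eq = 16.8/2.5167 = 6.6755 mm

6.68 mm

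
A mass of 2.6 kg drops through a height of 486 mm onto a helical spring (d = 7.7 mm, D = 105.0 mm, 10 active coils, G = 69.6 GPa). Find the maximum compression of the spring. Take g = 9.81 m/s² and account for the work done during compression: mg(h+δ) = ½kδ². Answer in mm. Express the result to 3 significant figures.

107 mm

k = Gd⁴/(8D³N_a) = (69.6×10³)(7.7⁴)/(8·105.0³·10) = 2.6419 N/mm
W = mg = 2.6 × 9.81 = 25.506 N
½kδ² − Wδ − Wh = 0 → δ = (W + √(W² + 2kWh))/k
δ = (25.506 + √(650.56 + 65497.2))/2.6419 = (25.506 + 257.19)/2.6419 = 107.01 mm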